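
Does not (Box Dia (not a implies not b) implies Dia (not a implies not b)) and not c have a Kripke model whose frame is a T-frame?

1. not (Box Dia (not a implies not b) implies Dia (not a implies not b)) and not c, w0
2. not (Box Dia (not a implies not b) implies Dia (not a implies not b)), w0   [and-rule on 1]
3. not c, w0   [and-rule on 1]
4. Box Dia (not a implies not b), w0   [neg-implies-rule on 2]
5. not Dia (not a implies not b), w0   [neg-implies-rule on 2]
6. Dia (not a implies not b), w0   [Box-rule on 4 via w0Rw0]
7. not (not a implies not b), w0   [neg-Dia-rule on 5 via w0Rw0]
8. not a, w0   [neg-implies-rule on 7]
9. b, w0   [neg-implies-rule on 7]
10. not a implies not b, w1   [Dia-rule on 6: fresh world w1, w0Rw1]
11. Dia (not a implies not b), w1   [Box-rule on 4 via w0Rw1]
12. not (not a implies not b), w1   [neg-Dia-rule on 5 via w0Rw1]
13. not a, w1   [neg-implies-rule on 12]
14. b, w1   [neg-implies-rule on 12]
15. not b, w1   [implies-rule on 10 (branches; this branch)]
Accessibility: w0Rw0, w0Rw1, w1Rw1
Branch closes: b and not b both at w1.
All branches of the tableau close; one closing branch shown above.

Unsatisfiable (every branch closes)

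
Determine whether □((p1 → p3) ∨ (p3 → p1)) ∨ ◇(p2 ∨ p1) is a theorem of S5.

Yes, valid

Tableau for the negation ¬(□((p1 → p3) ∨ (p3 → p1)) ∨ ◇(p2 ∨ p1)):
1. ¬(□((p1 → p3) ∨ (p3 → p1)) ∨ ◇(p2 ∨ p1)), 0
2. ¬□((p1 → p3) ∨ (p3 → p1)), 0
3. ¬◇(p2 ∨ p1), 0
4. ¬(p2 ∨ p1), 0
5. ¬p2, 0
6. ¬p1, 0
7. ¬((p1 → p3) ∨ (p3 → p1)), 1
8. ¬(p1 → p3), 1
9. ¬(p3 → p1), 1
10. p1, 1
11. ¬p3, 1
12. p3, 1
13. ¬p1, 1
Accessibility: 0R0, 0R1, 1R0, 1R1
Branch closes: p3 and ¬p3 both at 1.
Every branch of the negation's tableau closes; the branch above is one of them.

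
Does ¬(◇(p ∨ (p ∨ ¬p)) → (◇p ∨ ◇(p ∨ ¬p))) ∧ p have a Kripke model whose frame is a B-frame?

1. ¬(◇(p ∨ (p ∨ ¬p)) → (◇p ∨ ◇(p ∨ ¬p))) ∧ p, u
2. ¬(◇(p ∨ (p ∨ ¬p)) → (◇p ∨ ◇(p ∨ ¬p))), u
3. p, u
4. ◇(p ∨ (p ∨ ¬p)), u
5. ¬(◇p ∨ ◇(p ∨ ¬p)), u
6. ¬◇p, u
7. ¬◇(p ∨ ¬p), u
8. ¬p, u
Accessibility: uRu
Branch closes: p and ¬p both at u.
(One branch shown.) All branches close.

Unsatisfiable (every branch closes)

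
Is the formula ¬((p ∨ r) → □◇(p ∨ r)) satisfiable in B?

Unsatisfiable (every branch closes)

1. ¬((p ∨ r) → □◇(p ∨ r)), 0
2. p ∨ r, 0
3. ¬□◇(p ∨ r), 0
4. r, 0
5. ¬◇(p ∨ r), 1
6. ¬(p ∨ r), 0
7. ¬p, 0
8. ¬r, 0
Accessibility: 0R0, 0R1, 1R0, 1R1
Branch closes: r and ¬r both at 0.
Every branch closes; the branch above is one of them.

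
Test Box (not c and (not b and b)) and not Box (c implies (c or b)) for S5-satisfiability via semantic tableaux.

1. Box (not c and (not b and b)) and not Box (c implies (c or b)), u
2. Box (not c and (not b and b)), u
3. not Box (c implies (c or b)), u
4. not c and (not b and b), u
5. not c, u
6. not b and b, u
7. not b, u
8. b, u
Accessibility: uRu
Branch closes: b and not b both at u.
All branches of the tableau close; one closing branch shown above.

No, unsatisfiable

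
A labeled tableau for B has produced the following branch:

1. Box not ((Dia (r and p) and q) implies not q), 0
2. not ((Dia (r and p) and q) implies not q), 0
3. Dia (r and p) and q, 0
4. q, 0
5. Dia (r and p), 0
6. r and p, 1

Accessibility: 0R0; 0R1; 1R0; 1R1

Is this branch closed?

There is no literal clash: for every atom and world, at most one sign appears.

No, open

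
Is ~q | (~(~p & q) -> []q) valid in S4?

Not valid

Tableau for the negation ~(~q | (~(~p & q) -> []q)):
1. ~(~q | (~(~p & q) -> []q)), 0
2. q, 0
3. ~(~(~p & q) -> []q), 0
4. ~(~p & q), 0
5. ~[]q, 0
6. p, 0
7. ~q, 1
Accessibility: 0R0, 0R1, 1R1
The negation has an open branch (countermodel exists).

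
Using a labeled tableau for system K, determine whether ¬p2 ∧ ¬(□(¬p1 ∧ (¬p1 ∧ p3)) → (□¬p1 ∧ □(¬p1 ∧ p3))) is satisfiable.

1. ¬p2 ∧ ¬(□(¬p1 ∧ (¬p1 ∧ p3)) → (□¬p1 ∧ □(¬p1 ∧ p3))), w0
2. ¬p2, w0
3. ¬(□(¬p1 ∧ (¬p1 ∧ p3)) → (□¬p1 ∧ □(¬p1 ∧ p3))), w0
4. □(¬p1 ∧ (¬p1 ∧ p3)), w0
5. ¬(□¬p1 ∧ □(¬p1 ∧ p3)), w0
6. ¬□(¬p1 ∧ p3), w0
7. ¬(¬p1 ∧ p3), w1
8. ¬p1 ∧ (¬p1 ∧ p3), w1
9. ¬p1, w1
10. ¬p1 ∧ p3, w1
11. p3, w1
12. ¬p3, w1
Accessibility: w0Rw1
Branch closes: p3 and ¬p3 both at w1.
(One branch shown.) All branches close.

Unsatisfiable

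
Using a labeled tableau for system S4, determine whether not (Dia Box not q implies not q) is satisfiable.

Satisfiable (open branch found)

1. not (Dia Box not q implies not q), w0
2. Dia Box not q, w0
3. q, w0
4. Box not q, w1
5. not q, w1
Accessibility: w0Rw0, w0Rw1, w1Rw1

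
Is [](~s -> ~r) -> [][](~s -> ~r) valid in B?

Tableau for the negation ~([](~s -> ~r) -> [][](~s -> ~r)):
1. ~([](~s -> ~r) -> [][](~s -> ~r)), 0
2. [](~s -> ~r), 0
3. ~[][](~s -> ~r), 0
4. ~s -> ~r, 0
5. ~r, 0
6. ~[](~s -> ~r), 1
7. ~s -> ~r, 1
8. ~r, 1
9. ~(~s -> ~r), 2
10. ~s, 2
11. r, 2
Accessibility: 0R0, 0R1, 1R0, 1R1, 1R2, 2R1, 2R2
The negation has an open branch (countermodel exists).

Not valid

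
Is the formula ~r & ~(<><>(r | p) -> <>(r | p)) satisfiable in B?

Yes, satisfiable

1. ~r & ~(<><>(r | p) -> <>(r | p)), w0
2. ~r, w0
3. ~(<><>(r | p) -> <>(r | p)), w0
4. <><>(r | p), w0
5. ~<>(r | p), w0
6. ~(r | p), w0
7. ~p, w0
8. <>(r | p), w1
9. ~(r | p), w1
10. ~r, w1
11. ~p, w1
12. r | p, w2
13. p, w2
Accessibility: w0Rw0, w0Rw1, w1Rw0, w1Rw1, w1Rw2, w2Rw1, w2Rw2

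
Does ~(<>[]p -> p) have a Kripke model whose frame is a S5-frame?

1. ~(<>[]p -> p), u
2. <>[]p, u
3. ~p, u
4. []p, v
5. p, u
Accessibility: uRu, uRv, vRu, vRv
Branch closes: p and ~p both at u.
Every branch closes; the branch above is one of them.

Unsatisfiable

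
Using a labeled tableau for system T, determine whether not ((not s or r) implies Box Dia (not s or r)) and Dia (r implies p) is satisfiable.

1. not ((not s or r) implies Box Dia (not s or r)) and Dia (r implies p), w0
2. not ((not s or r) implies Box Dia (not s or r)), w0
3. Dia (r implies p), w0
4. not s or r, w0
5. not Box Dia (not s or r), w0
6. r, w0
7. r implies p, w1
8. p, w1
9. not Dia (not s or r), w2
10. not (not s or r), w2
11. s, w2
12. not r, w2
Accessibility: w0Rw0, w0Rw1, w0Rw2, w1Rw1, w2Rw2

Satisfiable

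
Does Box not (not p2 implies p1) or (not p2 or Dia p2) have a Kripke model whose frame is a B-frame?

Yes, satisfiable

1. Box not (not p2 implies p1) or (not p2 or Dia p2), 0
2. not p2 or Dia p2, 0   [or-rule on 1 (branches; this branch)]
3. Dia p2, 0   [or-rule on 2 (branches; this branch)]
4. p2, 1   [Dia-rule on 3: fresh world 1, 0R1]
Accessibility: 0R0, 0R1, 1R0, 1R1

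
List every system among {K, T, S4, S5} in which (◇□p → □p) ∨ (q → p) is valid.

S4-tableau for the negation ¬((◇□p → □p) ∨ (q → p)):
1. ¬((◇□p → □p) ∨ (q → p)), u
2. ¬(◇□p → □p), u
3. ¬(q → p), u
4. ◇□p, u
5. ¬□p, u
6. q, u
7. ¬p, u
8. □p, v
9. p, v
10. ¬p, w
Accessibility: uRu, uRv, uRw, vRv, wRw
Complete open branch: countermodel on an S4-frame, so not valid in S4, nor in K, T (the same frame is also a K-frame and a T-frame).
S5-tableau for the negation ¬((◇□p → □p) ∨ (q → p)):
1. ¬((◇□p → □p) ∨ (q → p)), u
2. ¬(◇□p → □p), u
3. ¬(q → p), u
4. ◇□p, u
5. ¬□p, u
6. q, u
7. ¬p, u
8. □p, v
9. p, u
Accessibility: uRu, uRv, vRu, vRv
Branch closes: p and ¬p both at u.
Every branch closes (one shown): valid in S5.

S5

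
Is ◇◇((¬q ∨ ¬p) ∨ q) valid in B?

Tableau for the negation ¬◇◇((¬q ∨ ¬p) ∨ q):
1. ¬◇◇((¬q ∨ ¬p) ∨ q), w0
2. ¬◇((¬q ∨ ¬p) ∨ q), w0   [¬◇-rule on 1 via w0Rw0]
3. ¬((¬q ∨ ¬p) ∨ q), w0   [¬◇-rule on 2 via w0Rw0]
4. ¬(¬q ∨ ¬p), w0   [¬∨-rule on 3]
5. ¬q, w0   [¬∨-rule on 3]
6. q, w0   [¬∨-rule on 4]
7. p, w0   [¬∨-rule on 4]
Accessibility: w0Rw0
Branch closes: q and ¬q both at w0.
Every branch of the negation's tableau closes; the branch above is one of them.

Valid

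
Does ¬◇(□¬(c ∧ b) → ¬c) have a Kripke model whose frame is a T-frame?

1. ¬◇(□¬(c ∧ b) → ¬c), 0
2. ¬(□¬(c ∧ b) → ¬c), 0
3. □¬(c ∧ b), 0
4. c, 0
5. ¬(c ∧ b), 0
6. ¬b, 0
Accessibility: 0R0

Satisfiable (open branch found)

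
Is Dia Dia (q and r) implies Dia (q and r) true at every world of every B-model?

Tableau for the negation not (Dia Dia (q and r) implies Dia (q and r)):
1. not (Dia Dia (q and r) implies Dia (q and r)), w0
2. Dia Dia (q and r), w0
3. not Dia (q and r), w0
4. not (q and r), w0
5. not r, w0
6. Dia (q and r), w1
7. not (q and r), w1
8. not r, w1
9. q and r, w2
10. q, w2
11. r, w2
Accessibility: w0Rw0, w0Rw1, w1Rw0, w1Rw1, w1Rw2, w2Rw1, w2Rw2
The negation has an open branch (countermodel exists).

No, not valid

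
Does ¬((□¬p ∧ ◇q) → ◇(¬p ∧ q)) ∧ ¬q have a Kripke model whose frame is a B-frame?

1. ¬((□¬p ∧ ◇q) → ◇(¬p ∧ q)) ∧ ¬q, w0
2. ¬((□¬p ∧ ◇q) → ◇(¬p ∧ q)), w0
3. ¬q, w0
4. □¬p ∧ ◇q, w0
5. ¬◇(¬p ∧ q), w0
6. □¬p, w0
7. ◇q, w0
8. ¬(¬p ∧ q), w0
9. ¬p, w0
10. q, w1
11. ¬(¬p ∧ q), w1
12. ¬p, w1
13. ¬q, w1
Accessibility: w0Rw0, w0Rw1, w1Rw0, w1Rw1
Branch closes: q and ¬q both at w1.
(One branch shown.) All branches close.

Unsatisfiable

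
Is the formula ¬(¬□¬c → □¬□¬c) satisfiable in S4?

1. ¬(¬□¬c → □¬□¬c), 0
2. ¬□¬c, 0
3. ¬□¬□¬c, 0
4. c, 1
5. □¬c, 2
6. ¬c, 2
Accessibility: 0R0, 0R1, 0R2, 1R1, 2R2

Satisfiable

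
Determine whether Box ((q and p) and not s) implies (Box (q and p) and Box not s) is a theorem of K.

Valid

Tableau for the negation not (Box ((q and p) and not s) implies (Box (q and p) and Box not s)):
1. not (Box ((q and p) and not s) implies (Box (q and p) and Box not s)), 0
2. Box ((q and p) and not s), 0
3. not (Box (q and p) and Box not s), 0
4. not Box (q and p), 0
5. not (q and p), 1
6. (q and p) and not s, 1
7. q and p, 1
8. not s, 1
9. q, 1
10. p, 1
11. not p, 1
Accessibility: 0R1
Branch closes: p and not p both at 1.
All branches of the negation close; one closing branch shown above.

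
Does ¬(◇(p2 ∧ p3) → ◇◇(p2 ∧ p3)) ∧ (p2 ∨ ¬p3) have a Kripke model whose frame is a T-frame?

1. ¬(◇(p2 ∧ p3) → ◇◇(p2 ∧ p3)) ∧ (p2 ∨ ¬p3), 0
2. ¬(◇(p2 ∧ p3) → ◇◇(p2 ∧ p3)), 0
3. p2 ∨ ¬p3, 0
4. ◇(p2 ∧ p3), 0
5. ¬◇◇(p2 ∧ p3), 0
6. ¬◇(p2 ∧ p3), 0
7. ¬(p2 ∧ p3), 0
8. ¬p3, 0
9. p2 ∧ p3, 1
10. p2, 1
11. p3, 1
12. ¬◇(p2 ∧ p3), 1
13. ¬(p2 ∧ p3), 1
14. ¬p3, 1
Accessibility: 0R0, 0R1, 1R1
Branch closes: p3 and ¬p3 both at 1.
(One branch shown.) All branches close.

No, unsatisfiable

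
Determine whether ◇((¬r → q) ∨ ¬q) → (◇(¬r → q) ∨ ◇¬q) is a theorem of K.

Valid

Tableau for the negation ¬(◇((¬r → q) ∨ ¬q) → (◇(¬r → q) ∨ ◇¬q)):
1. ¬(◇((¬r → q) ∨ ¬q) → (◇(¬r → q) ∨ ◇¬q)), w0
2. ◇((¬r → q) ∨ ¬q), w0
3. ¬(◇(¬r → q) ∨ ◇¬q), w0
4. ¬◇(¬r → q), w0
5. ¬◇¬q, w0
6. (¬r → q) ∨ ¬q, w1
7. ¬(¬r → q), w1
8. ¬r, w1
9. ¬q, w1
10. q, w1
Accessibility: w0Rw1
Branch closes: q and ¬q both at w1.
Every branch of the negation's tableau closes; the branch above is one of them.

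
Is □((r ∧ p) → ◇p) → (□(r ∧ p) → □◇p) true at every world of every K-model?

Tableau for the negation ¬(□((r ∧ p) → ◇p) → (□(r ∧ p) → □◇p)):
1. ¬(□((r ∧ p) → ◇p) → (□(r ∧ p) → □◇p)), u
2. □((r ∧ p) → ◇p), u   [¬→-rule on 1]
3. ¬(□(r ∧ p) → □◇p), u   [¬→-rule on 1]
4. □(r ∧ p), u   [¬→-rule on 3]
5. ¬□◇p, u   [¬→-rule on 3]
6. ¬◇p, v   [¬□-rule on 5: fresh world v, uRv]
7. (r ∧ p) → ◇p, v   [□-rule on 2 via uRv]
8. r ∧ p, v   [□-rule on 4 via uRv]
9. r, v   [∧-rule on 8]
10. p, v   [∧-rule on 8]
11. ◇p, v   [→-rule on 7 (branches; this branch)]
12. p, w   [◇-rule on 11: fresh world w, vRw]
13. ¬p, w   [¬◇-rule on 6 via vRw]
Accessibility: uRv, vRw
Branch closes: p and ¬p both at w.
Every branch of the negation's tableau closes; the branch above is one of them.

Yes, valid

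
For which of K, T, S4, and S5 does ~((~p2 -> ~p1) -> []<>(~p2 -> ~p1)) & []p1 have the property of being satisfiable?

S5-tableau for the formula:
1. ~((~p2 -> ~p1) -> []<>(~p2 -> ~p1)) & []p1, 0
2. ~((~p2 -> ~p1) -> []<>(~p2 -> ~p1)), 0   [&-rule on 1]
3. []p1, 0   [&-rule on 1]
4. ~p2 -> ~p1, 0   [~->-rule on 2]
5. ~[]<>(~p2 -> ~p1), 0   [~->-rule on 2]
6. p1, 0   [[]-rule on 3 via 0R0]
7. p2, 0   [->-rule on 4 (branches; this branch)]
8. ~<>(~p2 -> ~p1), 1   [~[]-rule on 5: fresh world 1, 0R1]
9. p1, 1   [[]-rule on 3 via 0R1]
10. ~(~p2 -> ~p1), 0   [~<>-rule on 8 via 1R0]
11. ~p2, 0   [~->-rule on 10]
Accessibility: 0R0, 0R1, 1R0, 1R1
Branch closes: p2 and ~p2 both at 0.
Every branch closes (one shown): unsatisfiable in S5.
S4-tableau for the formula:
1. ~((~p2 -> ~p1) -> []<>(~p2 -> ~p1)) & []p1, 0
2. ~((~p2 -> ~p1) -> []<>(~p2 -> ~p1)), 0   [&-rule on 1]
3. []p1, 0   [&-rule on 1]
4. ~p2 -> ~p1, 0   [~->-rule on 2]
5. ~[]<>(~p2 -> ~p1), 0   [~->-rule on 2]
6. p1, 0   [[]-rule on 3 via 0R0]
7. p2, 0   [->-rule on 4 (branches; this branch)]
8. ~<>(~p2 -> ~p1), 1   [~[]-rule on 5: fresh world 1, 0R1]
9. p1, 1   [[]-rule on 3 via 0R1]
10. ~(~p2 -> ~p1), 1   [~<>-rule on 8 via 1R1]
11. ~p2, 1   [~->-rule on 10]
Accessibility: 0R0, 0R1, 1R1
Complete open branch: satisfiable in S4, hence also in K, T (this S4-model is also a K-model and a T-model).

K, T, S4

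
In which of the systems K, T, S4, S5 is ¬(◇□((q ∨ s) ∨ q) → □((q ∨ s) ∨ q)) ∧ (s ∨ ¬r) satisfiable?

S5-tableau for the formula:
1. ¬(◇□((q ∨ s) ∨ q) → □((q ∨ s) ∨ q)) ∧ (s ∨ ¬r), 0
2. ¬(◇□((q ∨ s) ∨ q) → □((q ∨ s) ∨ q)), 0
3. s ∨ ¬r, 0
4. ◇□((q ∨ s) ∨ q), 0
5. ¬□((q ∨ s) ∨ q), 0
6. ¬r, 0
7. □((q ∨ s) ∨ q), 1
8. (q ∨ s) ∨ q, 0
9. (q ∨ s) ∨ q, 1
10. q ∨ s, 0
11. q ∨ s, 1
12. s, 0
13. s, 1
14. ¬((q ∨ s) ∨ q), 2
15. ¬(q ∨ s), 2
16. ¬q, 2
17. ¬s, 2
18. (q ∨ s) ∨ q, 2
19. q ∨ s, 2
20. s, 2
Accessibility: 0R0, 0R1, 0R2, 1R0, 1R1, 1R2, 2R0, 2R1, 2R2
Branch closes: s and ¬s both at 2.
Every branch closes (one shown): unsatisfiable in S5.
S4-tableau for the formula:
1. ¬(◇□((q ∨ s) ∨ q) → □((q ∨ s) ∨ q)) ∧ (s ∨ ¬r), 0
2. ¬(◇□((q ∨ s) ∨ q) → □((q ∨ s) ∨ q)), 0
3. s ∨ ¬r, 0
4. ◇□((q ∨ s) ∨ q), 0
5. ¬□((q ∨ s) ∨ q), 0
6. ¬r, 0
7. □((q ∨ s) ∨ q), 1
8. (q ∨ s) ∨ q, 1
9. q, 1
10. ¬((q ∨ s) ∨ q), 2
11. ¬(q ∨ s), 2
12. ¬q, 2
13. ¬s, 2
Accessibility: 0R0, 0R1, 0R2, 1R1, 2R2
Complete open branch: satisfiable in S4, hence also in K, T (this S4-model is also a K-model and a T-model).

K, T, S4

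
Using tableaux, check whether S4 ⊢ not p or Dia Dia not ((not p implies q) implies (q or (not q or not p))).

No, not valid

Tableau for the negation not (not p or Dia Dia not ((not p implies q) implies (q or (not q or not p)))):
1. not (not p or Dia Dia not ((not p implies q) implies (q or (not q or not p)))), 0
2. p, 0
3. not Dia Dia not ((not p implies q) implies (q or (not q or not p))), 0
4. not Dia not ((not p implies q) implies (q or (not q or not p))), 0
5. (not p implies q) implies (q or (not q or not p)), 0
6. q or (not q or not p), 0
7. not q or not p, 0
8. not q, 0
Accessibility: 0R0
The negation has an open branch (countermodel exists).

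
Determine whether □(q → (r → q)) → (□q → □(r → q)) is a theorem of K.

Valid in K

Tableau for the negation ¬(□(q → (r → q)) → (□q → □(r → q))):
1. ¬(□(q → (r → q)) → (□q → □(r → q))), w0
2. □(q → (r → q)), w0
3. ¬(□q → □(r → q)), w0
4. □q, w0
5. ¬□(r → q), w0
6. ¬(r → q), w1
7. r, w1
8. ¬q, w1
9. q → (r → q), w1
10. q, w1
Accessibility: w0Rw1
Branch closes: q and ¬q both at w1.
Every branch of the negation's tableau closes; the branch above is one of them.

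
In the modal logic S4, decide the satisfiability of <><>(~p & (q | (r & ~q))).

Satisfiable (open branch found)

1. <><>(~p & (q | (r & ~q))), u
2. <>(~p & (q | (r & ~q))), v
3. ~p & (q | (r & ~q)), w
4. ~p, w
5. q | (r & ~q), w
6. r & ~q, w
7. r, w
8. ~q, w
Accessibility: uRu, uRv, uRw, vRv, vRw, wRw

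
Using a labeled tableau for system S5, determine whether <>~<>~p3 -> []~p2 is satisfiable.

1. <>~<>~p3 -> []~p2, w0
2. []~p2, w0
3. ~p2, w0
Accessibility: w0Rw0

Satisfiable (open branch found)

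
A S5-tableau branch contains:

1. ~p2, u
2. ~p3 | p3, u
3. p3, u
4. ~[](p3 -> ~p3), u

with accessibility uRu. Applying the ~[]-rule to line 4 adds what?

a fresh world v with uRv, and ~(p3 -> ~p3) at v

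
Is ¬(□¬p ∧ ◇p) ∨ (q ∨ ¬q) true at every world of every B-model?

Valid in B

Tableau for the negation ¬(¬(□¬p ∧ ◇p) ∨ (q ∨ ¬q)):
1. ¬(¬(□¬p ∧ ◇p) ∨ (q ∨ ¬q)), u
2. □¬p ∧ ◇p, u
3. ¬(q ∨ ¬q), u
4. □¬p, u
5. ◇p, u
6. ¬q, u
7. q, u
Accessibility: uRu
Branch closes: q and ¬q both at u.
Every branch of the negation's tableau closes; the branch above is one of them.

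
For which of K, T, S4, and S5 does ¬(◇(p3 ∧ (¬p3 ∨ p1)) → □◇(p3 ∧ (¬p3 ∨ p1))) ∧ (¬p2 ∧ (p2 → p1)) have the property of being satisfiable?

K, T, S4

S4-tableau for the formula:
1. ¬(◇(p3 ∧ (¬p3 ∨ p1)) → □◇(p3 ∧ (¬p3 ∨ p1))) ∧ (¬p2 ∧ (p2 → p1)), u
2. ¬(◇(p3 ∧ (¬p3 ∨ p1)) → □◇(p3 ∧ (¬p3 ∨ p1))), u
3. ¬p2 ∧ (p2 → p1), u
4. ◇(p3 ∧ (¬p3 ∨ p1)), u
5. ¬□◇(p3 ∧ (¬p3 ∨ p1)), u
6. ¬p2, u
7. p2 → p1, u
8. p1, u
9. p3 ∧ (¬p3 ∨ p1), v
10. p3, v
11. ¬p3 ∨ p1, v
12. p1, v
13. ¬◇(p3 ∧ (¬p3 ∨ p1)), w
14. ¬(p3 ∧ (¬p3 ∨ p1)), w
15. ¬(¬p3 ∨ p1), w
16. p3, w
17. ¬p1, w
Accessibility: uRu, uRv, uRw, vRv, wRw
Complete open branch: satisfiable in S4, hence also in K, T (this S4-model is also a K-model and a T-model).
S5-tableau for the formula:
1. ¬(◇(p3 ∧ (¬p3 ∨ p1)) → □◇(p3 ∧ (¬p3 ∨ p1))) ∧ (¬p2 ∧ (p2 → p1)), u
2. ¬(◇(p3 ∧ (¬p3 ∨ p1)) → □◇(p3 ∧ (¬p3 ∨ p1))), u
3. ¬p2 ∧ (p2 → p1), u
4. ◇(p3 ∧ (¬p3 ∨ p1)), u
5. ¬□◇(p3 ∧ (¬p3 ∨ p1)), u
6. ¬p2, u
7. p2 → p1, u
8. p3 ∧ (¬p3 ∨ p1), v
9. p3, v
10. ¬p3 ∨ p1, v
11. p1, v
12. ¬◇(p3 ∧ (¬p3 ∨ p1)), w
13. ¬(p3 ∧ (¬p3 ∨ p1)), u
14. ¬(p3 ∧ (¬p3 ∨ p1)), v
15. ¬(p3 ∧ (¬p3 ∨ p1)), w
16. ¬(¬p3 ∨ p1), u
17. p3, u
18. ¬p1, u
19. ¬(¬p3 ∨ p1), v
20. ¬p1, v
Accessibility: uRu, uRv, uRw, vRu, vRv, vRw, wRu, wRv, wRw
Branch closes: p1 and ¬p1 both at v.
Every branch closes (one shown): unsatisfiable in S5.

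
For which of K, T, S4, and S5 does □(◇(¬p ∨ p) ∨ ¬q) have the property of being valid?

T, S4, S5

T-tableau for the negation ¬□(◇(¬p ∨ p) ∨ ¬q):
1. ¬□(◇(¬p ∨ p) ∨ ¬q), w0
2. ¬(◇(¬p ∨ p) ∨ ¬q), w1   [¬□-rule on 1: fresh world w1, w0Rw1]
3. ¬◇(¬p ∨ p), w1   [¬∨-rule on 2]
4. q, w1   [¬∨-rule on 2]
5. ¬(¬p ∨ p), w1   [¬◇-rule on 3 via w1Rw1]
6. p, w1   [¬∨-rule on 5]
7. ¬p, w1   [¬∨-rule on 5]
Accessibility: w0Rw0, w0Rw1, w1Rw1
Branch closes: p and ¬p both at w1.
Every branch closes (one shown): valid in T, hence also in S4, S5 (every theorem of T is a theorem of S4 and S5).
K-tableau for the negation ¬□(◇(¬p ∨ p) ∨ ¬q):
1. ¬□(◇(¬p ∨ p) ∨ ¬q), w0
2. ¬(◇(¬p ∨ p) ∨ ¬q), w1   [¬□-rule on 1: fresh world w1, w0Rw1]
3. ¬◇(¬p ∨ p), w1   [¬∨-rule on 2]
4. q, w1   [¬∨-rule on 2]
Accessibility: w0Rw1
Complete open branch: countermodel on a K-frame, so not valid in K.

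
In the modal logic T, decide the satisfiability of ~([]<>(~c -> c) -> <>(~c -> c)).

1. ~([]<>(~c -> c) -> <>(~c -> c)), u
2. []<>(~c -> c), u   [~->-rule on 1]
3. ~<>(~c -> c), u   [~->-rule on 1]
4. <>(~c -> c), u   [[]-rule on 2 via uRu]
5. ~(~c -> c), u   [~<>-rule on 3 via uRu]
6. ~c, u   [~->-rule on 5]
7. ~c -> c, v   [<>-rule on 4: fresh world v, uRv]
8. <>(~c -> c), v   [[]-rule on 2 via uRv]
9. ~(~c -> c), v   [~<>-rule on 3 via uRv]
10. ~c, v   [~->-rule on 9]
11. c, v   [->-rule on 7 (branches; this branch)]
Accessibility: uRu, uRv, vRv
Branch closes: c and ~c both at v.
(One branch shown.) All branches close.

No, unsatisfiable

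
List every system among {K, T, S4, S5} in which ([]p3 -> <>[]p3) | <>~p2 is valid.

T, S4, S5

K-tableau for the negation ~(([]p3 -> <>[]p3) | <>~p2):
1. ~(([]p3 -> <>[]p3) | <>~p2), 0
2. ~([]p3 -> <>[]p3), 0
3. ~<>~p2, 0
4. []p3, 0
5. ~<>[]p3, 0
Complete open branch: countermodel on a K-frame, so not valid in K.
T-tableau for the negation ~(([]p3 -> <>[]p3) | <>~p2):
1. ~(([]p3 -> <>[]p3) | <>~p2), 0
2. ~([]p3 -> <>[]p3), 0
3. ~<>~p2, 0
4. []p3, 0
5. ~<>[]p3, 0
6. p2, 0
7. p3, 0
8. ~[]p3, 0
9. ~p3, 1
10. p2, 1
11. p3, 1
Accessibility: 0R0, 0R1, 1R1
Branch closes: p3 and ~p3 both at 1.
Every branch closes (one shown): valid in T, hence also in S4, S5 (every theorem of T is a theorem of S4 and S5).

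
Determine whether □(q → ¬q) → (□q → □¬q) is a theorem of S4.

Yes, valid

Tableau for the negation ¬(□(q → ¬q) → (□q → □¬q)):
1. ¬(□(q → ¬q) → (□q → □¬q)), 0
2. □(q → ¬q), 0
3. ¬(□q → □¬q), 0
4. □q, 0
5. ¬□¬q, 0
6. q → ¬q, 0
7. q, 0
8. ¬q, 0
Accessibility: 0R0
Branch closes: q and ¬q both at 0.
Every branch of the negation's tableau closes; the branch above is one of them.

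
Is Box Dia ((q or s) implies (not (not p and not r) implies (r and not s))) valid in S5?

Tableau for the negation not Box Dia ((q or s) implies (not (not p and not r) implies (r and not s))):
1. not Box Dia ((q or s) implies (not (not p and not r) implies (r and not s))), w0
2. not Dia ((q or s) implies (not (not p and not r) implies (r and not s))), w1
3. not ((q or s) implies (not (not p and not r) implies (r and not s))), w0
4. q or s, w0
5. not (not (not p and not r) implies (r and not s)), w0
6. not (not p and not r), w0
7. not (r and not s), w0
8. not ((q or s) implies (not (not p and not r) implies (r and not s))), w1
9. q or s, w1
10. not (not (not p and not r) implies (r and not s)), w1
11. not (not p and not r), w1
12. not (r and not s), w1
13. s, w0
14. r, w0
15. s, w1
16. r, w1
Accessibility: w0Rw0, w0Rw1, w1Rw0, w1Rw1
The negation has an open branch (countermodel exists).

Not valid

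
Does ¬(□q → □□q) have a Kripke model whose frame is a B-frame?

Satisfiable

1. ¬(□q → □□q), u
2. □q, u
3. ¬□□q, u
4. q, u
5. ¬□q, v
6. q, v
7. ¬q, w
Accessibility: uRu, uRv, vRu, vRv, vRw, wRv, wRw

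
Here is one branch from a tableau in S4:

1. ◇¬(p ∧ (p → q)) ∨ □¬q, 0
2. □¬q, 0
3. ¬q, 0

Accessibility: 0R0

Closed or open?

There is no literal clash: for every atom and world, at most one sign appears.

Not closed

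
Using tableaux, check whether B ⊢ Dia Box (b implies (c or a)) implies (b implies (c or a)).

Tableau for the negation not (Dia Box (b implies (c or a)) implies (b implies (c or a))):
1. not (Dia Box (b implies (c or a)) implies (b implies (c or a))), 0
2. Dia Box (b implies (c or a)), 0
3. not (b implies (c or a)), 0
4. b, 0
5. not (c or a), 0
6. not c, 0
7. not a, 0
8. Box (b implies (c or a)), 1
9. b implies (c or a), 0
10. b implies (c or a), 1
11. c or a, 0
12. c or a, 1
13. a, 0
Accessibility: 0R0, 0R1, 1R0, 1R1
Branch closes: a and not a both at 0.
All branches of the negation close; one closing branch shown above.

Valid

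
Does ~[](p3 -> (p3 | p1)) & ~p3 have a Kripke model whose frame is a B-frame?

1. ~[](p3 -> (p3 | p1)) & ~p3, u
2. ~[](p3 -> (p3 | p1)), u
3. ~p3, u
4. ~(p3 -> (p3 | p1)), v
5. p3, v
6. ~(p3 | p1), v
7. ~p3, v
8. ~p1, v
Accessibility: uRu, uRv, vRu, vRv
Branch closes: p3 and ~p3 both at v.
Every branch closes; the branch above is one of them.

Unsatisfiable (every branch closes)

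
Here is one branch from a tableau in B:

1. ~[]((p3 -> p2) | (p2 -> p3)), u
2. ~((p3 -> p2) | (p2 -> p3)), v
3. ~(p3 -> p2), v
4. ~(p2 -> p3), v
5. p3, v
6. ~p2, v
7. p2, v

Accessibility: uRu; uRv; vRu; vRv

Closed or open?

Both p2 and ~p2 appear at v.

Closed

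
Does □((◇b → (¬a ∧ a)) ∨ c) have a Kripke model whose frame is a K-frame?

1. □((◇b → (¬a ∧ a)) ∨ c), u

Yes, satisfiable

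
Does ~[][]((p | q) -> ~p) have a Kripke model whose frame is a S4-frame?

Satisfiable (open branch found)

1. ~[][]((p | q) -> ~p), w0
2. ~[]((p | q) -> ~p), w1
3. ~((p | q) -> ~p), w2
4. p | q, w2
5. p, w2
6. q, w2
Accessibility: w0Rw0, w0Rw1, w0Rw2, w1Rw1, w1Rw2, w2Rw2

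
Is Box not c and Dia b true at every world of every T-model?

Tableau for the negation not (Box not c and Dia b):
1. not (Box not c and Dia b), w0
2. not Dia b, w0   [neg-and-rule on 1 (branches; this branch)]
3. not b, w0   [neg-Dia-rule on 2 via w0Rw0]
Accessibility: w0Rw0
The negation has an open branch (countermodel exists).

No, not valid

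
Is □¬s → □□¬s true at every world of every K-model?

Tableau for the negation ¬(□¬s → □□¬s):
1. ¬(□¬s → □□¬s), u
2. □¬s, u
3. ¬□□¬s, u
4. ¬□¬s, v
5. ¬s, v
6. s, w
Accessibility: uRv, vRw
The negation has an open branch (countermodel exists).

Not valid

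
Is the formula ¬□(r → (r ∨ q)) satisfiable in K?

No, unsatisfiable

1. ¬□(r → (r ∨ q)), w0
2. ¬(r → (r ∨ q)), w1
3. r, w1
4. ¬(r ∨ q), w1
5. ¬r, w1
6. ¬q, w1
Accessibility: w0Rw1
Branch closes: r and ¬r both at w1.
All branches of the tableau close; one closing branch shown above.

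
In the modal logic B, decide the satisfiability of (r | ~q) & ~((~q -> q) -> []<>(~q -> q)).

Unsatisfiable

1. (r | ~q) & ~((~q -> q) -> []<>(~q -> q)), w0
2. r | ~q, w0
3. ~((~q -> q) -> []<>(~q -> q)), w0
4. ~q -> q, w0
5. ~[]<>(~q -> q), w0
6. r, w0
7. q, w0
8. ~<>(~q -> q), w1
9. ~(~q -> q), w0
10. ~q, w0
Accessibility: w0Rw0, w0Rw1, w1Rw0, w1Rw1
Branch closes: q and ~q both at w0.
All branches of the tableau close; one closing branch shown above.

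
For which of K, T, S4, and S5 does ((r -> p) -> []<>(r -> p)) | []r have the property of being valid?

S4-tableau for the negation ~(((r -> p) -> []<>(r -> p)) | []r):
1. ~(((r -> p) -> []<>(r -> p)) | []r), 0
2. ~((r -> p) -> []<>(r -> p)), 0   [~|-rule on 1]
3. ~[]r, 0   [~|-rule on 1]
4. r -> p, 0   [~->-rule on 2]
5. ~[]<>(r -> p), 0   [~->-rule on 2]
6. p, 0   [->-rule on 4 (branches; this branch)]
7. ~r, 1   [~[]-rule on 3: fresh world 1, 0R1]
8. ~<>(r -> p), 2   [~[]-rule on 5: fresh world 2, 0R2]
9. ~(r -> p), 2   [~<>-rule on 8 via 2R2]
10. r, 2   [~->-rule on 9]
11. ~p, 2   [~->-rule on 9]
Accessibility: 0R0, 0R1, 0R2, 1R1, 2R2
Complete open branch: countermodel on an S4-frame, so not valid in S4, nor in K, T (the same frame is also a K-frame and a T-frame).
S5-tableau for the negation ~(((r -> p) -> []<>(r -> p)) | []r):
1. ~(((r -> p) -> []<>(r -> p)) | []r), 0
2. ~((r -> p) -> []<>(r -> p)), 0   [~|-rule on 1]
3. ~[]r, 0   [~|-rule on 1]
4. r -> p, 0   [~->-rule on 2]
5. ~[]<>(r -> p), 0   [~->-rule on 2]
6. p, 0   [->-rule on 4 (branches; this branch)]
7. ~r, 1   [~[]-rule on 3: fresh world 1, 0R1]
8. ~<>(r -> p), 2   [~[]-rule on 5: fresh world 2, 0R2]
9. ~(r -> p), 0   [~<>-rule on 8 via 2R0]
10. r, 0   [~->-rule on 9]
11. ~p, 0   [~->-rule on 9]
Accessibility: 0R0, 0R1, 0R2, 1R0, 1R1, 1R2, 2R0, 2R1, 2R2
Branch closes: p and ~p both at 0.
Every branch closes (one shown): valid in S5.

S5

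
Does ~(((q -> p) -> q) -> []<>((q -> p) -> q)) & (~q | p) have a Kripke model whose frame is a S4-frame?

1. ~(((q -> p) -> q) -> []<>((q -> p) -> q)) & (~q | p), 0
2. ~(((q -> p) -> q) -> []<>((q -> p) -> q)), 0   [&-rule on 1]
3. ~q | p, 0   [&-rule on 1]
4. (q -> p) -> q, 0   [~->-rule on 2]
5. ~[]<>((q -> p) -> q), 0   [~->-rule on 2]
6. p, 0   [|-rule on 3 (branches; this branch)]
7. q, 0   [->-rule on 4 (branches; this branch)]
8. ~<>((q -> p) -> q), 1   [~[]-rule on 5: fresh world 1, 0R1]
9. ~((q -> p) -> q), 1   [~<>-rule on 8 via 1R1]
10. q -> p, 1   [~->-rule on 9]
11. ~q, 1   [~->-rule on 9]
12. p, 1   [->-rule on 10 (branches; this branch)]
Accessibility: 0R0, 0R1, 1R1

Yes, satisfiable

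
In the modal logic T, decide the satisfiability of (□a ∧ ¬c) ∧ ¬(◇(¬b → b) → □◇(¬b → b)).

1. (□a ∧ ¬c) ∧ ¬(◇(¬b → b) → □◇(¬b → b)), w0
2. □a ∧ ¬c, w0
3. ¬(◇(¬b → b) → □◇(¬b → b)), w0
4. □a, w0
5. ¬c, w0
6. ◇(¬b → b), w0
7. ¬□◇(¬b → b), w0
8. a, w0
9. ¬b → b, w1
10. a, w1
11. b, w1
12. ¬◇(¬b → b), w2
13. a, w2
14. ¬(¬b → b), w2
15. ¬b, w2
Accessibility: w0Rw0, w0Rw1, w0Rw2, w1Rw1, w2Rw2

Satisfiable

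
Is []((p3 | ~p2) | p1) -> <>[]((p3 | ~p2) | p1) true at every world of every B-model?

Yes, valid

Tableau for the negation ~([]((p3 | ~p2) | p1) -> <>[]((p3 | ~p2) | p1)):
1. ~([]((p3 | ~p2) | p1) -> <>[]((p3 | ~p2) | p1)), u
2. []((p3 | ~p2) | p1), u   [~->-rule on 1]
3. ~<>[]((p3 | ~p2) | p1), u   [~->-rule on 1]
4. (p3 | ~p2) | p1, u   [[]-rule on 2 via uRu]
5. ~[]((p3 | ~p2) | p1), u   [~<>-rule on 3 via uRu]
6. p3 | ~p2, u   [|-rule on 4 (branches; this branch)]
7. ~p2, u   [|-rule on 6 (branches; this branch)]
8. ~((p3 | ~p2) | p1), v   [~[]-rule on 5: fresh world v, uRv]
9. ~(p3 | ~p2), v   [~|-rule on 8]
10. ~p1, v   [~|-rule on 8]
11. ~p3, v   [~|-rule on 9]
12. p2, v   [~|-rule on 9]
13. (p3 | ~p2) | p1, v   [[]-rule on 2 via uRv]
14. ~[]((p3 | ~p2) | p1), v   [~<>-rule on 3 via uRv]
15. p3 | ~p2, v   [|-rule on 13 (branches; this branch)]
16. ~p2, v   [|-rule on 15 (branches; this branch)]
Accessibility: uRu, uRv, vRu, vRv
Branch closes: p2 and ~p2 both at v.
Every branch of the negation's tableau closes; the branch above is one of them.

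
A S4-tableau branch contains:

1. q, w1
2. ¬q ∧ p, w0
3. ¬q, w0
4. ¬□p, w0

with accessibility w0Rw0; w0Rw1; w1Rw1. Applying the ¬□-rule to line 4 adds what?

a fresh world w2 with w0Rw2, and ¬p at w2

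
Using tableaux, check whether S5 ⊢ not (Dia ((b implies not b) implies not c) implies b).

Invalid (countermodel exists)

Tableau for the negation Dia ((b implies not b) implies not c) implies b:
1. Dia ((b implies not b) implies not c) implies b, 0
2. b, 0   [implies-rule on 1 (branches; this branch)]
Accessibility: 0R0
The negation has an open branch (countermodel exists).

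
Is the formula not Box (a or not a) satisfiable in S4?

1. not Box (a or not a), u
2. not (a or not a), v
3. not a, v
4. a, v
Accessibility: uRu, uRv, vRv
Branch closes: a and not a both at v.
Every branch closes; the branch above is one of them.

Unsatisfiable (every branch closes)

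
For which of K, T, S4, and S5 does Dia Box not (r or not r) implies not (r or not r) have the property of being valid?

T, S4, S5

T-tableau for the negation not (Dia Box not (r or not r) implies not (r or not r)):
1. not (Dia Box not (r or not r) implies not (r or not r)), u
2. Dia Box not (r or not r), u
3. r or not r, u
4. not r, u
5. Box not (r or not r), v
6. not (r or not r), v
7. not r, v
8. r, v
Accessibility: uRu, uRv, vRv
Branch closes: r and not r both at v.
Every branch closes (one shown): valid in T, hence also in S4, S5 (every theorem of T is a theorem of S4 and S5).
K-tableau for the negation not (Dia Box not (r or not r) implies not (r or not r)):
1. not (Dia Box not (r or not r) implies not (r or not r)), u
2. Dia Box not (r or not r), u
3. r or not r, u
4. not r, u
5. Box not (r or not r), v
Accessibility: uRv
Complete open branch: countermodel on a K-frame, so not valid in K.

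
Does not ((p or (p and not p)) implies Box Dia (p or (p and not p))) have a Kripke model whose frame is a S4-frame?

Satisfiable (open branch found)

1. not ((p or (p and not p)) implies Box Dia (p or (p and not p))), u
2. p or (p and not p), u   [neg-implies-rule on 1]
3. not Box Dia (p or (p and not p)), u   [neg-implies-rule on 1]
4. p, u   [or-rule on 2 (branches; this branch)]
5. not Dia (p or (p and not p)), v   [neg-Box-rule on 3: fresh world v, uRv]
6. not (p or (p and not p)), v   [neg-Dia-rule on 5 via vRv]
7. not p, v   [neg-or-rule on 6]
8. not (p and not p), v   [neg-or-rule on 6]
Accessibility: uRu, uRv, vRv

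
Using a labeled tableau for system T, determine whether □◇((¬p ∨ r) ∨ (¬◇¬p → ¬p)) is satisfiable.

1. □◇((¬p ∨ r) ∨ (¬◇¬p → ¬p)), 0
2. ◇((¬p ∨ r) ∨ (¬◇¬p → ¬p)), 0
3. (¬p ∨ r) ∨ (¬◇¬p → ¬p), 1
4. ◇((¬p ∨ r) ∨ (¬◇¬p → ¬p)), 1
5. ¬◇¬p → ¬p, 1
6. ¬p, 1
7. (¬p ∨ r) ∨ (¬◇¬p → ¬p), 2
8. ¬◇¬p → ¬p, 2
9. ¬p, 2
Accessibility: 0R0, 0R1, 1R1, 1R2, 2R2

Yes, satisfiable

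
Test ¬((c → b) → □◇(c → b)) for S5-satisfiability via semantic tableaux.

Unsatisfiable (every branch closes)

1. ¬((c → b) → □◇(c → b)), u
2. c → b, u   [¬→-rule on 1]
3. ¬□◇(c → b), u   [¬→-rule on 1]
4. b, u   [→-rule on 2 (branches; this branch)]
5. ¬◇(c → b), v   [¬□-rule on 3: fresh world v, uRv]
6. ¬(c → b), u   [¬◇-rule on 5 via vRu]
7. c, u   [¬→-rule on 6]
8. ¬b, u   [¬→-rule on 6]
Accessibility: uRu, uRv, vRu, vRv
Branch closes: b and ¬b both at u.
All branches of the tableau close; one closing branch shown above.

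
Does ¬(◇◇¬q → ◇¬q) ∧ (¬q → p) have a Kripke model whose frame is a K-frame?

1. ¬(◇◇¬q → ◇¬q) ∧ (¬q → p), 0
2. ¬(◇◇¬q → ◇¬q), 0
3. ¬q → p, 0
4. ◇◇¬q, 0
5. ¬◇¬q, 0
6. p, 0
7. ◇¬q, 1
8. q, 1
9. ¬q, 2
Accessibility: 0R1, 1R2

Yes, satisfiable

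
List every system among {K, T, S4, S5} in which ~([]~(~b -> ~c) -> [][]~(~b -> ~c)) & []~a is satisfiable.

K, T

T-tableau for the formula:
1. ~([]~(~b -> ~c) -> [][]~(~b -> ~c)) & []~a, 0
2. ~([]~(~b -> ~c) -> [][]~(~b -> ~c)), 0   [&-rule on 1]
3. []~a, 0   [&-rule on 1]
4. []~(~b -> ~c), 0   [~->-rule on 2]
5. ~[][]~(~b -> ~c), 0   [~->-rule on 2]
6. ~a, 0   [[]-rule on 3 via 0R0]
7. ~(~b -> ~c), 0   [[]-rule on 4 via 0R0]
8. ~b, 0   [~->-rule on 7]
9. c, 0   [~->-rule on 7]
10. ~[]~(~b -> ~c), 1   [~[]-rule on 5: fresh world 1, 0R1]
11. ~a, 1   [[]-rule on 3 via 0R1]
12. ~(~b -> ~c), 1   [[]-rule on 4 via 0R1]
13. ~b, 1   [~->-rule on 12]
14. c, 1   [~->-rule on 12]
15. ~b -> ~c, 2   [~[]-rule on 10: fresh world 2, 1R2]
16. ~c, 2   [->-rule on 15 (branches; this branch)]
Accessibility: 0R0, 0R1, 1R1, 1R2, 2R2
Complete open branch: satisfiable in T, hence also in K (this T-model is also a K-model).
S4-tableau for the formula:
1. ~([]~(~b -> ~c) -> [][]~(~b -> ~c)) & []~a, 0
2. ~([]~(~b -> ~c) -> [][]~(~b -> ~c)), 0   [&-rule on 1]
3. []~a, 0   [&-rule on 1]
4. []~(~b -> ~c), 0   [~->-rule on 2]
5. ~[][]~(~b -> ~c), 0   [~->-rule on 2]
6. ~a, 0   [[]-rule on 3 via 0R0]
7. ~(~b -> ~c), 0   [[]-rule on 4 via 0R0]
8. ~b, 0   [~->-rule on 7]
9. c, 0   [~->-rule on 7]
10. ~[]~(~b -> ~c), 1   [~[]-rule on 5: fresh world 1, 0R1]
11. ~a, 1   [[]-rule on 3 via 0R1]
12. ~(~b -> ~c), 1   [[]-rule on 4 via 0R1]
13. ~b, 1   [~->-rule on 12]
14. c, 1   [~->-rule on 12]
15. ~b -> ~c, 2   [~[]-rule on 10: fresh world 2, 1R2]
16. ~a, 2   [[]-rule on 3 via 0R2]
17. ~(~b -> ~c), 2   [[]-rule on 4 via 0R2]
18. ~b, 2   [~->-rule on 17]
19. c, 2   [~->-rule on 17]
20. ~c, 2   [->-rule on 15 (branches; this branch)]
Accessibility: 0R0, 0R1, 0R2, 1R1, 1R2, 2R2
Branch closes: c and ~c both at 2.
Every branch closes (one shown): unsatisfiable in S4, hence also in S5 (every S5-frame is an S4-frame).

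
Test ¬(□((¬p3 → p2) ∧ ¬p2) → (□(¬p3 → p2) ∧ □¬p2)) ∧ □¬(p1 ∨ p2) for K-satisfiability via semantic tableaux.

Unsatisfiable

1. ¬(□((¬p3 → p2) ∧ ¬p2) → (□(¬p3 → p2) ∧ □¬p2)) ∧ □¬(p1 ∨ p2), u
2. ¬(□((¬p3 → p2) ∧ ¬p2) → (□(¬p3 → p2) ∧ □¬p2)), u
3. □¬(p1 ∨ p2), u
4. □((¬p3 → p2) ∧ ¬p2), u
5. ¬(□(¬p3 → p2) ∧ □¬p2), u
6. ¬□(¬p3 → p2), u
7. ¬(¬p3 → p2), v
8. ¬p3, v
9. ¬p2, v
10. ¬(p1 ∨ p2), v
11. ¬p1, v
12. (¬p3 → p2) ∧ ¬p2, v
13. ¬p3 → p2, v
14. p2, v
Accessibility: uRv
Branch closes: p2 and ¬p2 both at v.
All branches of the tableau close; one closing branch shown above.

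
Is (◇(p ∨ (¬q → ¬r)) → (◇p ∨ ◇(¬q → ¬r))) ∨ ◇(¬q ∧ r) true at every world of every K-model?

Yes, valid

Tableau for the negation ¬((◇(p ∨ (¬q → ¬r)) → (◇p ∨ ◇(¬q → ¬r))) ∨ ◇(¬q ∧ r)):
1. ¬((◇(p ∨ (¬q → ¬r)) → (◇p ∨ ◇(¬q → ¬r))) ∨ ◇(¬q ∧ r)), w0
2. ¬(◇(p ∨ (¬q → ¬r)) → (◇p ∨ ◇(¬q → ¬r))), w0
3. ¬◇(¬q ∧ r), w0
4. ◇(p ∨ (¬q → ¬r)), w0
5. ¬(◇p ∨ ◇(¬q → ¬r)), w0
6. ¬◇p, w0
7. ¬◇(¬q → ¬r), w0
8. p ∨ (¬q → ¬r), w1
9. ¬(¬q ∧ r), w1
10. ¬p, w1
11. ¬(¬q → ¬r), w1
12. ¬q, w1
13. r, w1
14. ¬q → ¬r, w1
15. ¬r, w1
Accessibility: w0Rw1
Branch closes: r and ¬r both at w1.
All branches of the negation close; one closing branch shown above.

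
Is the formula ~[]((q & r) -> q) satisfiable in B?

Unsatisfiable

1. ~[]((q & r) -> q), 0
2. ~((q & r) -> q), 1   [~[]-rule on 1: fresh world 1, 0R1]
3. q & r, 1   [~->-rule on 2]
4. ~q, 1   [~->-rule on 2]
5. q, 1   [&-rule on 3]
6. r, 1   [&-rule on 3]
Accessibility: 0R0, 0R1, 1R0, 1R1
Branch closes: q and ~q both at 1.
Every branch closes; the branch above is one of them.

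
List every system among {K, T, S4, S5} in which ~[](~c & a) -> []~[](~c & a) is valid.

S5

S4-tableau for the negation ~(~[](~c & a) -> []~[](~c & a)):
1. ~(~[](~c & a) -> []~[](~c & a)), 0
2. ~[](~c & a), 0
3. ~[]~[](~c & a), 0
4. ~(~c & a), 1
5. ~a, 1
6. [](~c & a), 2
7. ~c & a, 2
8. ~c, 2
9. a, 2
Accessibility: 0R0, 0R1, 0R2, 1R1, 2R2
Complete open branch: countermodel on an S4-frame, so not valid in S4, nor in K, T (the same frame is also a K-frame and a T-frame).
S5-tableau for the negation ~(~[](~c & a) -> []~[](~c & a)):
1. ~(~[](~c & a) -> []~[](~c & a)), 0
2. ~[](~c & a), 0
3. ~[]~[](~c & a), 0
4. ~(~c & a), 1
5. ~a, 1
6. [](~c & a), 2
7. ~c & a, 0
8. ~c, 0
9. a, 0
10. ~c & a, 1
11. ~c, 1
12. a, 1
Accessibility: 0R0, 0R1, 0R2, 1R0, 1R1, 1R2, 2R0, 2R1, 2R2
Branch closes: a and ~a both at 1.
Every branch closes (one shown): valid in S5.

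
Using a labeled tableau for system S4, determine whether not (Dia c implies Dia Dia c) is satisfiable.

1. not (Dia c implies Dia Dia c), w0
2. Dia c, w0
3. not Dia Dia c, w0
4. not Dia c, w0
5. not c, w0
6. c, w1
7. not Dia c, w1
8. not c, w1
Accessibility: w0Rw0, w0Rw1, w1Rw1
Branch closes: c and not c both at w1.
All branches of the tableau close; one closing branch shown above.

Unsatisfiable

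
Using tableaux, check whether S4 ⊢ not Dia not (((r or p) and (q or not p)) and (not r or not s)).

Invalid (countermodel exists)

Tableau for the negation Dia not (((r or p) and (q or not p)) and (not r or not s)):
1. Dia not (((r or p) and (q or not p)) and (not r or not s)), u
2. not (((r or p) and (q or not p)) and (not r or not s)), v
3. not (not r or not s), v
4. r, v
5. s, v
Accessibility: uRu, uRv, vRv
The negation has an open branch (countermodel exists).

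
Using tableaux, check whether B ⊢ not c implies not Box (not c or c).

Invalid (countermodel exists)

Tableau for the negation not (not c implies not Box (not c or c)):
1. not (not c implies not Box (not c or c)), 0
2. not c, 0   [neg-implies-rule on 1]
3. Box (not c or c), 0   [neg-implies-rule on 1]
4. not c or c, 0   [Box-rule on 3 via 0R0]
Accessibility: 0R0
The negation has an open branch (countermodel exists).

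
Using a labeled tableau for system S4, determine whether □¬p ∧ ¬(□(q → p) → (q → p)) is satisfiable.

Unsatisfiable (every branch closes)

1. □¬p ∧ ¬(□(q → p) → (q → p)), u
2. □¬p, u
3. ¬(□(q → p) → (q → p)), u
4. □(q → p), u
5. ¬(q → p), u
6. q, u
7. ¬p, u
8. q → p, u
9. p, u
Accessibility: uRu
Branch closes: p and ¬p both at u.
Every branch closes; the branch above is one of them.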